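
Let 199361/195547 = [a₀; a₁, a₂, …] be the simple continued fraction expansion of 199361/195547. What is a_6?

39

Run the Euclidean algorithm, recording each quotient:
199361 ÷ 195547 → quotient 1, remainder 3814
195547 ÷ 3814 → quotient 51, remainder 1033
3814 ÷ 1033 → quotient 3, remainder 715
1033 ÷ 715 → quotient 1, remainder 318
715 ÷ 318 → quotient 2, remainder 79
318 ÷ 79 → quotient 4, remainder 2
79 ÷ 2 → quotient 39, remainder 1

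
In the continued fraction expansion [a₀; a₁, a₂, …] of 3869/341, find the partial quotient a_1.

3869 = 11·341 + 118, so a_0 = 11
341 = 2·118 + 105, so a_1 = 2

2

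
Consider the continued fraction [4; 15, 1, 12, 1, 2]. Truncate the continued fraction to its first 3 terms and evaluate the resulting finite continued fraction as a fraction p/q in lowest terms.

Start with 1.
15 + 1/(1/1) = 15 + 1/1 = 16/1
4 + 1/(16/1) = 4 + 1/16 = 65/16

65/16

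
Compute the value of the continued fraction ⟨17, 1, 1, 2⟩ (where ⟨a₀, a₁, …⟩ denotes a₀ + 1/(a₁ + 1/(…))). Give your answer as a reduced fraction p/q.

a_0 = 17: 17/1
a_1 = 1: 18/1
a_2 = 1: 35/2
a_3 = 2: 88/5

88/5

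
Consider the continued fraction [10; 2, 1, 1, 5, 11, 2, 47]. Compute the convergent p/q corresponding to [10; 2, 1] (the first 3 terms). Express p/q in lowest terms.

Start with 1.
2 + 1/(1/1) = 2 + 1/1 = 3/1
10 + 1/(3/1) = 10 + 1/3 = 31/3

31/3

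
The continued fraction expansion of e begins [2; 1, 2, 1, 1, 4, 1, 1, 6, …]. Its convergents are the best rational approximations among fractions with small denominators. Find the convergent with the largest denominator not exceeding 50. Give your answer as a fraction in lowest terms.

List convergents until the denominator exceeds the bound:
a_0 = 2: 2/1  (≤ bound)
a_1 = 1: 3/1  (≤ bound)
a_2 = 2: 8/3  (≤ bound)
a_3 = 1: 11/4  (≤ bound)
a_4 = 1: 19/7  (≤ bound)
a_5 = 4: 87/32  (≤ bound)
a_6 = 1: 106/39  (≤ bound)
a_7 = 1: 193/71  (> 50, stop)

106/39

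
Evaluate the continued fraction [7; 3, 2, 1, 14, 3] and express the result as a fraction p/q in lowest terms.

3292/451

a_0 = 7: 7/1
a_1 = 3: 22/3
a_2 = 2: 51/7
a_3 = 1: 73/10
a_4 = 14: 1073/147
a_5 = 3: 3292/451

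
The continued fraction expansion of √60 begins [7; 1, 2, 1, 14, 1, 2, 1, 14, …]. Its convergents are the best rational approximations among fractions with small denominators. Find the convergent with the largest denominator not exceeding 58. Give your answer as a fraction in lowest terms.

a_0 = 7: 7/1  (≤ bound)
a_1 = 1: 8/1  (≤ bound)
a_2 = 2: 23/3  (≤ bound)
a_3 = 1: 31/4  (≤ bound)
a_4 = 14: 457/59  (> 58, stop)

31/4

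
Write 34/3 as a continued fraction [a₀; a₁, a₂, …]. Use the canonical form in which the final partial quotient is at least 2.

34 ÷ 3 → quotient 11, remainder 1
3 ÷ 1 → quotient 3, remainder 0

[11; 3]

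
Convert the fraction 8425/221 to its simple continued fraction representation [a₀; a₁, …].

⌊8425/221⌋ = 38, remainder 27
⌊221/27⌋ = 8, remainder 5
⌊27/5⌋ = 5, remainder 2
⌊5/2⌋ = 2, remainder 1
⌊2/1⌋ = 2, remainder 0

[38; 8, 5, 2, 2]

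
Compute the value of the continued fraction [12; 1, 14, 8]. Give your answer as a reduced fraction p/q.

a_0 = 12: 12/1
a_1 = 1: 13/1
a_2 = 14: 194/15
a_3 = 8: 1565/121

1565/121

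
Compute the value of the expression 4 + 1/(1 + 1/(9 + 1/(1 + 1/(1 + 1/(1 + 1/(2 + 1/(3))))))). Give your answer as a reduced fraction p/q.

1408/287

a_0 = 4: 4/1
a_1 = 1: 5/1
a_2 = 9: 49/10
a_3 = 1: 54/11
a_4 = 1: 103/21
a_5 = 1: 157/32
a_6 = 2: 417/85
a_7 = 3: 1408/287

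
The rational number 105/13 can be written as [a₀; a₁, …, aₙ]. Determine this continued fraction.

[8; 13]

105 ÷ 13 → quotient 8, remainder 1
13 ÷ 1 → quotient 13, remainder 0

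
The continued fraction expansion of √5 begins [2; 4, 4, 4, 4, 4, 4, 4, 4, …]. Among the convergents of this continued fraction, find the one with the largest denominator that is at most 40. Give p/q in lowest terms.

38/17

List convergents until the denominator exceeds the bound:
a_0 = 2: 2/1  (≤ bound)
a_1 = 4: 9/4  (≤ bound)
a_2 = 4: 38/17  (≤ bound)
a_3 = 4: 161/72  (> 40, stop)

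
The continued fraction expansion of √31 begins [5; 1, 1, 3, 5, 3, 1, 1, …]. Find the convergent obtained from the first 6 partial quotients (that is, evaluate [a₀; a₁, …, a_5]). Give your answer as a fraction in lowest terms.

657/118

a_0 = 5: 5/1
a_1 = 1: 6/1
a_2 = 1: 11/2
a_3 = 3: 39/7
a_4 = 5: 206/37
a_5 = 3: 657/118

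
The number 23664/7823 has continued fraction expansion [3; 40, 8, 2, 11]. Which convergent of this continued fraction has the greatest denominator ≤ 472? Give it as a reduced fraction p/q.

a_0 = 3: 3/1  (≤ bound)
a_1 = 40: 121/40  (≤ bound)
a_2 = 8: 971/321  (≤ bound)
a_3 = 2: 2063/682  (> 472, stop)

971/321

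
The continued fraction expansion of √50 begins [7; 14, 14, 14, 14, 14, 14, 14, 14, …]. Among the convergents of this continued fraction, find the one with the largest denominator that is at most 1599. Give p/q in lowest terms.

a_0 = 7: 7/1  (≤ bound)
a_1 = 14: 99/14  (≤ bound)
a_2 = 14: 1393/197  (≤ bound)
a_3 = 14: 19601/2772  (> 1599, stop)

1393/197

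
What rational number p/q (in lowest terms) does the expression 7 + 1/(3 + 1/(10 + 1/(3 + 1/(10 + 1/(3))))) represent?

Start with 3.
10 + 1/(3/1) = 10 + 1/3 = 31/3
3 + 1/(31/3) = 3 + 3/31 = 96/31
10 + 1/(96/31) = 10 + 31/96 = 991/96
3 + 1/(991/96) = 3 + 96/991 = 3069/991
7 + 1/(3069/991) = 7 + 991/3069 = 22474/3069

22474/3069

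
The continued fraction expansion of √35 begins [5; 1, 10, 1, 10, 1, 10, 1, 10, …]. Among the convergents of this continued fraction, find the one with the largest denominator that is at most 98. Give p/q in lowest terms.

List convergents until the denominator exceeds the bound:
a_0 = 5: 5/1  (≤ bound)
a_1 = 1: 6/1  (≤ bound)
a_2 = 10: 65/11  (≤ bound)
a_3 = 1: 71/12  (≤ bound)
a_4 = 10: 775/131  (> 98, stop)

71/12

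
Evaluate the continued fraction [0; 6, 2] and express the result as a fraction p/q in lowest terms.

2/13

Build up convergents one term at a time:
a_0 = 0: 0/1
a_1 = 6: 1/6
a_2 = 2: 2/13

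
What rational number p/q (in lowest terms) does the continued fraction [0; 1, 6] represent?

Build up convergents one term at a time:
a_0 = 0: 0/1
a_1 = 1: 1/1
a_2 = 6: 6/7

6/7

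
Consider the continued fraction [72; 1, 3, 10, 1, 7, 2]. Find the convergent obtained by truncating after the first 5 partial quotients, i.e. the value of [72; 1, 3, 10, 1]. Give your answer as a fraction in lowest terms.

3274/45

Build up convergents one term at a time:
a_0 = 72: 72/1
a_1 = 1: 73/1
a_2 = 3: 291/4
a_3 = 10: 2983/41
a_4 = 1: 3274/45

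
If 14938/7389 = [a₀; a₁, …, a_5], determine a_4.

1

Run the Euclidean algorithm, recording each quotient:
⌊14938/7389⌋ = 2, remainder 160
⌊7389/160⌋ = 46, remainder 29
⌊160/29⌋ = 5, remainder 15
⌊29/15⌋ = 1, remainder 14
⌊15/14⌋ = 1, remainder 1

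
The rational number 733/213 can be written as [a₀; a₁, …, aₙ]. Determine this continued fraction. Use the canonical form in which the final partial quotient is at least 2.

733 ÷ 213 → quotient 3, remainder 94
213 ÷ 94 → quotient 2, remainder 25
94 ÷ 25 → quotient 3, remainder 19
25 ÷ 19 → quotient 1, remainder 6
19 ÷ 6 → quotient 3, remainder 1
6 ÷ 1 → quotient 6, remainder 0

[3; 2, 3, 1, 3, 6]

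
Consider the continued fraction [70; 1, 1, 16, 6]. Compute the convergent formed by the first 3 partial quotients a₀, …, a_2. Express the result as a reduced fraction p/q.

Use the convergent recurrence hₖ = aₖ·hₖ₋₁ + hₖ₋₂ (and likewise for the denominators kₖ):
a_0 = 70: 70/1
a_1 = 1: 71/1
a_2 = 1: 141/2

141/2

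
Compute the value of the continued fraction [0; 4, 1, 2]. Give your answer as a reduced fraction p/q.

a_0 = 0: 0/1
a_1 = 4: 1/4
a_2 = 1: 1/5
a_3 = 2: 3/14

3/14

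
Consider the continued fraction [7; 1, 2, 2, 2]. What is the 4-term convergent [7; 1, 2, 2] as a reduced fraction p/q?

a_0 = 7: 7/1
a_1 = 1: 8/1
a_2 = 2: 23/3
a_3 = 2: 54/7

54/7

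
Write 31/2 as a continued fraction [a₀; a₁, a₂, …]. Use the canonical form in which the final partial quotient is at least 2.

[15; 2]

Repeatedly divide and take the remainder:
⌊31/2⌋ = 15, remainder 1
⌊2/1⌋ = 2, remainder 0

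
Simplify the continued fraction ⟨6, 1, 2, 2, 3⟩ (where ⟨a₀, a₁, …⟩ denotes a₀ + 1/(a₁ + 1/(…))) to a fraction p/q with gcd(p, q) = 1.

a_0 = 6: 6/1
a_1 = 1: 7/1
a_2 = 2: 20/3
a_3 = 2: 47/7
a_4 = 3: 161/24

161/24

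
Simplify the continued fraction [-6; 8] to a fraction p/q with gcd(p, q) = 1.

Start with 8.
-6 + 1/(8/1) = -6 + 1/8 = -47/8

-47/8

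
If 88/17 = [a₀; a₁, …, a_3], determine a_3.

⌊88/17⌋ = 5, remainder 3
⌊17/3⌋ = 5, remainder 2
⌊3/2⌋ = 1, remainder 1
⌊2/1⌋ = 2, remainder 0

2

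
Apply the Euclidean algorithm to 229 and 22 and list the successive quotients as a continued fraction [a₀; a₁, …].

229 ÷ 22 → quotient 10, remainder 9
22 ÷ 9 → quotient 2, remainder 4
9 ÷ 4 → quotient 2, remainder 1
4 ÷ 1 → quotient 4, remainder 0

[10; 2, 2, 4]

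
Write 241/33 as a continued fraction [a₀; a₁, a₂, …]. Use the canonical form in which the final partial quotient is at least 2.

[7; 3, 3, 3]

Repeatedly divide and take the remainder:
241 = 7·33 + 10, so a_0 = 7
33 = 3·10 + 3, so a_1 = 3
10 = 3·3 + 1, so a_2 = 3
3 = 3·1 + 0, so a_3 = 3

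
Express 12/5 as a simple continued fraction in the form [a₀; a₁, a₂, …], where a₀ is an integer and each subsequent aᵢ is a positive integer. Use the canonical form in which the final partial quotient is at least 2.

Repeatedly divide and take the remainder:
12 ÷ 5 → quotient 2, remainder 2
5 ÷ 2 → quotient 2, remainder 1
2 ÷ 1 → quotient 2, remainder 0

[2; 2, 2]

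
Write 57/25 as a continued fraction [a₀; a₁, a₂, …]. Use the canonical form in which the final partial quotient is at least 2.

Apply division with remainder until the remainder is 0:
57 = 2·25 + 7, so a_0 = 2
25 = 3·7 + 4, so a_1 = 3
7 = 1·4 + 3, so a_2 = 1
4 = 1·3 + 1, so a_3 = 1
3 = 3·1 + 0, so a_4 = 3

[2; 3, 1, 1, 3]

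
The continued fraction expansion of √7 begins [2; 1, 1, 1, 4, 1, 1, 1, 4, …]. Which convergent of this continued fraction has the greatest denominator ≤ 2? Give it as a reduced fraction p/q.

List convergents until the denominator exceeds the bound:
a_0 = 2: 2/1  (≤ bound)
a_1 = 1: 3/1  (≤ bound)
a_2 = 1: 5/2  (≤ bound)
a_3 = 1: 8/3  (> 2, stop)

5/2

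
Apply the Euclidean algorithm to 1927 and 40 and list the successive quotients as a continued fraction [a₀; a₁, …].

Run the Euclidean algorithm, recording each quotient:
⌊1927/40⌋ = 48, remainder 7
⌊40/7⌋ = 5, remainder 5
⌊7/5⌋ = 1, remainder 2
⌊5/2⌋ = 2, remainder 1
⌊2/1⌋ = 2, remainder 0

[48; 5, 1, 2, 2]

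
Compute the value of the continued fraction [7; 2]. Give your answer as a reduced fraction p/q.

15/2

a_0 = 7: 7/1
a_1 = 2: 15/2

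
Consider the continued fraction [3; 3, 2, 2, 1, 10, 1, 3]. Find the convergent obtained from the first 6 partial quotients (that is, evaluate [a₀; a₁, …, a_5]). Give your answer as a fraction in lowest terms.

846/257

Work from the innermost term outward:
Start with 10.
1 + 1/(10/1) = 1 + 1/10 = 11/10
2 + 1/(11/10) = 2 + 10/11 = 32/11
2 + 1/(32/11) = 2 + 11/32 = 75/32
3 + 1/(75/32) = 3 + 32/75 = 257/75
3 + 1/(257/75) = 3 + 75/257 = 846/257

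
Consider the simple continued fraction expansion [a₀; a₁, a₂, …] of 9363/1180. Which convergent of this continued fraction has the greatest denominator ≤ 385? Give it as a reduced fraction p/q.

a_0 = 7: 7/1  (≤ bound)
a_1 = 1: 8/1  (≤ bound)
a_2 = 14: 119/15  (≤ bound)
a_3 = 3: 365/46  (≤ bound)
a_4 = 12: 4499/567  (> 385, stop)

365/46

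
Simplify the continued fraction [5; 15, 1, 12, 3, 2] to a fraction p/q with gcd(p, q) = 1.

Start with 2.
3 + 1/(2/1) = 3 + 1/2 = 7/2
12 + 1/(7/2) = 12 + 2/7 = 86/7
1 + 1/(86/7) = 1 + 7/86 = 93/86
15 + 1/(93/86) = 15 + 86/93 = 1481/93
5 + 1/(1481/93) = 5 + 93/1481 = 7498/1481

7498/1481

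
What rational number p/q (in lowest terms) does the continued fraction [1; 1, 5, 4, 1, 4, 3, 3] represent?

a_0 = 1: 1/1
a_1 = 1: 2/1
a_2 = 5: 11/6
a_3 = 4: 46/25
a_4 = 1: 57/31
a_5 = 4: 274/149
a_6 = 3: 879/478
a_7 = 3: 2911/1583

2911/1583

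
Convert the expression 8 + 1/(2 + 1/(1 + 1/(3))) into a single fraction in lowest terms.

Use the convergent recurrence hₖ = aₖ·hₖ₋₁ + hₖ₋₂ (and likewise for the denominators kₖ):
a_0 = 8: 8/1
a_1 = 2: 17/2
a_2 = 1: 25/3
a_3 = 3: 92/11

92/11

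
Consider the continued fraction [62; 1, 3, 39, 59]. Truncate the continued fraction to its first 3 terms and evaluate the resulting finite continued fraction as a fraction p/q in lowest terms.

251/4

Start with 3.
1 + 1/(3/1) = 1 + 1/3 = 4/3
62 + 1/(4/3) = 62 + 3/4 = 251/4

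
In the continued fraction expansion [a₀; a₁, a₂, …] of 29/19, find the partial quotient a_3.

Run the Euclidean algorithm, recording each quotient:
29 = 1·19 + 10, so a_0 = 1
19 = 1·10 + 9, so a_1 = 1
10 = 1·9 + 1, so a_2 = 1
9 = 9·1 + 0, so a_3 = 9

9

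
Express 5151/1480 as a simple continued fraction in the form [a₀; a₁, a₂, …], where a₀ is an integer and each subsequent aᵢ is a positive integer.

[3; 2, 12, 3, 1, 6, 2]

5151 = 3·1480 + 711, so a_0 = 3
1480 = 2·711 + 58, so a_1 = 2
711 = 12·58 + 15, so a_2 = 12
58 = 3·15 + 13, so a_3 = 3
15 = 1·13 + 2, so a_4 = 1
13 = 6·2 + 1, so a_5 = 6
2 = 2·1 + 0, so a_6 = 2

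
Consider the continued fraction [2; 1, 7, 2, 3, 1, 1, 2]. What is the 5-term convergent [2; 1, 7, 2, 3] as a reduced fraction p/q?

Starting at the tail and folding back:
Start with 3.
2 + 1/(3/1) = 2 + 1/3 = 7/3
7 + 1/(7/3) = 7 + 3/7 = 52/7
1 + 1/(52/7) = 1 + 7/52 = 59/52
2 + 1/(59/52) = 2 + 52/59 = 170/59

170/59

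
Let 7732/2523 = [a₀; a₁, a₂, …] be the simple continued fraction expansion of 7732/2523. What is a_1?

7732 = 3·2523 + 163, so a_0 = 3
2523 = 15·163 + 78, so a_1 = 15

15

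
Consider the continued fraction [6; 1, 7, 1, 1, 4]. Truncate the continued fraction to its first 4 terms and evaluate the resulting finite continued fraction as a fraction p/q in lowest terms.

a_0 = 6: 6/1
a_1 = 1: 7/1
a_2 = 7: 55/8
a_3 = 1: 62/9

62/9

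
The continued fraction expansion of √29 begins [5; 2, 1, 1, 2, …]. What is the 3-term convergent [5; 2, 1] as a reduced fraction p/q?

a_0 = 5: 5/1
a_1 = 2: 11/2
a_2 = 1: 16/3

16/3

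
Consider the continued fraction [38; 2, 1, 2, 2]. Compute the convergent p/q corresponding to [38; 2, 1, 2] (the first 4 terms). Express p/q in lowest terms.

Starting at the tail and folding back:
Start with 2.
1 + 1/(2/1) = 1 + 1/2 = 3/2
2 + 1/(3/2) = 2 + 2/3 = 8/3
38 + 1/(8/3) = 38 + 3/8 = 307/8

307/8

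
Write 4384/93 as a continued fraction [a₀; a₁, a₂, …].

[47; 7, 6, 2]

4384 ÷ 93 → quotient 47, remainder 13
93 ÷ 13 → quotient 7, remainder 2
13 ÷ 2 → quotient 6, remainder 1
2 ÷ 1 → quotient 2, remainder 0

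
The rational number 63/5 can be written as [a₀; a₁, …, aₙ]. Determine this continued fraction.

[12; 1, 1, 2]

63 = 12·5 + 3, so a_0 = 12
5 = 1·3 + 2, so a_1 = 1
3 = 1·2 + 1, so a_2 = 1
2 = 2·1 + 0, so a_3 = 2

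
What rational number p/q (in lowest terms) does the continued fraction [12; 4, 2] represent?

110/9

a_0 = 12: 12/1
a_1 = 4: 49/4
a_2 = 2: 110/9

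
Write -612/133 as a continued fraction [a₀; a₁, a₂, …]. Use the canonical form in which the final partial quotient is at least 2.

[-5; 2, 1, 1, 26]

⌊-612/133⌋ = -5, remainder 53
⌊133/53⌋ = 2, remainder 27
⌊53/27⌋ = 1, remainder 26
⌊27/26⌋ = 1, remainder 1
⌊26/1⌋ = 26, remainder 0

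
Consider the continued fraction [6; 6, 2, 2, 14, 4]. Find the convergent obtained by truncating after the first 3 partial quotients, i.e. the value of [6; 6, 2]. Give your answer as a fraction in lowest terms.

80/13

Start with 2.
6 + 1/(2/1) = 6 + 1/2 = 13/2
6 + 1/(13/2) = 6 + 2/13 = 80/13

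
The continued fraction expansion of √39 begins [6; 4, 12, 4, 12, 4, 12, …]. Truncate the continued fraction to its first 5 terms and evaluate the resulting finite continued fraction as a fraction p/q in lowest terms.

Start with 12.
4 + 1/(12/1) = 4 + 1/12 = 49/12
12 + 1/(49/12) = 12 + 12/49 = 600/49
4 + 1/(600/49) = 4 + 49/600 = 2449/600
6 + 1/(2449/600) = 6 + 600/2449 = 15294/2449

15294/2449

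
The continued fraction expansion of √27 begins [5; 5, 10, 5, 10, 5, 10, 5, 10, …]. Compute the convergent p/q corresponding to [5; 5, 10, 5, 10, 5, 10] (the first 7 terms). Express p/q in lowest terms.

716035/137801

Start with 10.
5 + 1/(10/1) = 5 + 1/10 = 51/10
10 + 1/(51/10) = 10 + 10/51 = 520/51
5 + 1/(520/51) = 5 + 51/520 = 2651/520
10 + 1/(2651/520) = 10 + 520/2651 = 27030/2651
5 + 1/(27030/2651) = 5 + 2651/27030 = 137801/27030
5 + 1/(137801/27030) = 5 + 27030/137801 = 716035/137801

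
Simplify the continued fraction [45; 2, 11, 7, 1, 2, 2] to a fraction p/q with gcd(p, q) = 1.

57121/1256

Collapse the nested fraction from the inside out:
Start with 2.
2 + 1/(2/1) = 2 + 1/2 = 5/2
1 + 1/(5/2) = 1 + 2/5 = 7/5
7 + 1/(7/5) = 7 + 5/7 = 54/7
11 + 1/(54/7) = 11 + 7/54 = 601/54
2 + 1/(601/54) = 2 + 54/601 = 1256/601
45 + 1/(1256/601) = 45 + 601/1256 = 57121/1256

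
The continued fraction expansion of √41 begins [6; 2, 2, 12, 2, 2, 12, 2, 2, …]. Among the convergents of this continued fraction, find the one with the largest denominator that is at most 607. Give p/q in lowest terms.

2049/320

List convergents until the denominator exceeds the bound:
a_0 = 6: 6/1  (≤ bound)
a_1 = 2: 13/2  (≤ bound)
a_2 = 2: 32/5  (≤ bound)
a_3 = 12: 397/62  (≤ bound)
a_4 = 2: 826/129  (≤ bound)
a_5 = 2: 2049/320  (≤ bound)
a_6 = 12: 25414/3969  (> 607, stop)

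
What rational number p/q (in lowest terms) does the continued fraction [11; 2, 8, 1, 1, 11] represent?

4761/415

a_0 = 11: 11/1
a_1 = 2: 23/2
a_2 = 8: 195/17
a_3 = 1: 218/19
a_4 = 1: 413/36
a_5 = 11: 4761/415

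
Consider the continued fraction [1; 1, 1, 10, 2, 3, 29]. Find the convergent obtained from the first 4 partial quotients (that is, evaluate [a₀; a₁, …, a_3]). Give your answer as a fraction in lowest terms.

Start with 10.
1 + 1/(10/1) = 1 + 1/10 = 11/10
1 + 1/(11/10) = 1 + 10/11 = 21/11
1 + 1/(21/11) = 1 + 11/21 = 32/21

32/21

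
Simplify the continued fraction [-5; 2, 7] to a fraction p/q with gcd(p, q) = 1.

-68/15

Compute successive convergents:
a_0 = -5: -5/1
a_1 = 2: -9/2
a_2 = 7: -68/15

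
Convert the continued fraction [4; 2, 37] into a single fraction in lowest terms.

Start with 37.
2 + 1/(37/1) = 2 + 1/37 = 75/37
4 + 1/(75/37) = 4 + 37/75 = 337/75

337/75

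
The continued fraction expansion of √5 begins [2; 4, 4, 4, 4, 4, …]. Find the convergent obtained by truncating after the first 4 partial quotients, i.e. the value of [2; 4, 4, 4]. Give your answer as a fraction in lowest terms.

a_0 = 2: 2/1
a_1 = 4: 9/4
a_2 = 4: 38/17
a_3 = 4: 161/72

161/72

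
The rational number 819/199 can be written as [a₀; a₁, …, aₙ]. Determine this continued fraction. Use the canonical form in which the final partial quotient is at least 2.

Run the Euclidean algorithm, recording each quotient:
819 ÷ 199 → quotient 4, remainder 23
199 ÷ 23 → quotient 8, remainder 15
23 ÷ 15 → quotient 1, remainder 8
15 ÷ 8 → quotient 1, remainder 7
8 ÷ 7 → quotient 1, remainder 1
7 ÷ 1 → quotient 7, remainder 0

[4; 8, 1, 1, 1, 7]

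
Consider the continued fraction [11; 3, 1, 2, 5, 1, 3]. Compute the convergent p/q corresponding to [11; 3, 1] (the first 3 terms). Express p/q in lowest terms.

45/4

Work from the innermost term outward:
Start with 1.
3 + 1/(1/1) = 3 + 1/1 = 4/1
11 + 1/(4/1) = 11 + 1/4 = 45/4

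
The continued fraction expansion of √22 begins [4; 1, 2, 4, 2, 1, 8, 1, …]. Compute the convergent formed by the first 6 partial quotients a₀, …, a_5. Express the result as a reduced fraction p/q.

197/42

Work from the innermost term outward:
Start with 1.
2 + 1/(1/1) = 2 + 1/1 = 3/1
4 + 1/(3/1) = 4 + 1/3 = 13/3
2 + 1/(13/3) = 2 + 3/13 = 29/13
1 + 1/(29/13) = 1 + 13/29 = 42/29
4 + 1/(42/29) = 4 + 29/42 = 197/42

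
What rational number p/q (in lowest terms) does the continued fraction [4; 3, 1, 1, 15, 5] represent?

Start with 5.
15 + 1/(5/1) = 15 + 1/5 = 76/5
1 + 1/(76/5) = 1 + 5/76 = 81/76
1 + 1/(81/76) = 1 + 76/81 = 157/81
3 + 1/(157/81) = 3 + 81/157 = 552/157
4 + 1/(552/157) = 4 + 157/552 = 2365/552

2365/552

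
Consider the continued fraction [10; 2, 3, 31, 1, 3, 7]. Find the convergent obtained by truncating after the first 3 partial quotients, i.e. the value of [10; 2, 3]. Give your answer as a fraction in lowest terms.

a_0 = 10: 10/1
a_1 = 2: 21/2
a_2 = 3: 73/7

73/7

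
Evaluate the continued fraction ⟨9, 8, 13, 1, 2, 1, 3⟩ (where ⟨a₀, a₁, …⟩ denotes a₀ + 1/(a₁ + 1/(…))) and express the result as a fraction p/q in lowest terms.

15173/1663

a_0 = 9: 9/1
a_1 = 8: 73/8
a_2 = 13: 958/105
a_3 = 1: 1031/113
a_4 = 2: 3020/331
a_5 = 1: 4051/444
a_6 = 3: 15173/1663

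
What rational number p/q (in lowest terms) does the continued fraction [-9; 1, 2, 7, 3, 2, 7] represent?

-9891/1189

Compute successive convergents:
a_0 = -9: -9/1
a_1 = 1: -8/1
a_2 = 2: -25/3
a_3 = 7: -183/22
a_4 = 3: -574/69
a_5 = 2: -1331/160
a_6 = 7: -9891/1189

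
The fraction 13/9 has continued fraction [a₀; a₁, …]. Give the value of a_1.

2

13 ÷ 9 → quotient 1, remainder 4
9 ÷ 4 → quotient 2, remainder 1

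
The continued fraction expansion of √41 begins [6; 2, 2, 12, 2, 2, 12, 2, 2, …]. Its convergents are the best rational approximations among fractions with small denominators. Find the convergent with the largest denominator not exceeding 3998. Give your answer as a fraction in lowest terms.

a_0 = 6: 6/1  (≤ bound)
a_1 = 2: 13/2  (≤ bound)
a_2 = 2: 32/5  (≤ bound)
a_3 = 12: 397/62  (≤ bound)
a_4 = 2: 826/129  (≤ bound)
a_5 = 2: 2049/320  (≤ bound)
a_6 = 12: 25414/3969  (≤ bound)
a_7 = 2: 52877/8258  (> 3998, stop)

25414/3969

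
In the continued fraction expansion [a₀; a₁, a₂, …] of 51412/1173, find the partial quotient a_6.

2

⌊51412/1173⌋ = 43, remainder 973
⌊1173/973⌋ = 1, remainder 200
⌊973/200⌋ = 4, remainder 173
⌊200/173⌋ = 1, remainder 27
⌊173/27⌋ = 6, remainder 11
⌊27/11⌋ = 2, remainder 5
⌊11/5⌋ = 2, remainder 1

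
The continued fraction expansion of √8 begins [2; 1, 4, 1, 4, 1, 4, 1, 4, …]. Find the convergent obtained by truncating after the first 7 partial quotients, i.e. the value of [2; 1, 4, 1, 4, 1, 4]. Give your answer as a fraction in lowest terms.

478/169

Starting at the tail and folding back:
Start with 4.
1 + 1/(4/1) = 1 + 1/4 = 5/4
4 + 1/(5/4) = 4 + 4/5 = 24/5
1 + 1/(24/5) = 1 + 5/24 = 29/24
4 + 1/(29/24) = 4 + 24/29 = 140/29
1 + 1/(140/29) = 1 + 29/140 = 169/140
2 + 1/(169/140) = 2 + 140/169 = 478/169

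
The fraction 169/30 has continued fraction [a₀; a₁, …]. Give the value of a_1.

1

169 ÷ 30 → quotient 5, remainder 19
30 ÷ 19 → quotient 1, remainder 11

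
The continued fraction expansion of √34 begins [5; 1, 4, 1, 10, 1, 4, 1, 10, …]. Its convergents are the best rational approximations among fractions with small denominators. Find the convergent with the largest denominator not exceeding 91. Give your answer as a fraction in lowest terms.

414/71

a_0 = 5: 5/1  (≤ bound)
a_1 = 1: 6/1  (≤ bound)
a_2 = 4: 29/5  (≤ bound)
a_3 = 1: 35/6  (≤ bound)
a_4 = 10: 379/65  (≤ bound)
a_5 = 1: 414/71  (≤ bound)
a_6 = 4: 2035/349  (> 91, stop)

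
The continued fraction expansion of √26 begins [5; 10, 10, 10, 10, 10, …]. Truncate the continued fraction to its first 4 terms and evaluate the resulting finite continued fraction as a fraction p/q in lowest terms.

a_0 = 5: 5/1
a_1 = 10: 51/10
a_2 = 10: 515/101
a_3 = 10: 5201/1020

5201/1020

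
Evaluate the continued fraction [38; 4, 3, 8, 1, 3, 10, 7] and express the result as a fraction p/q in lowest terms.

a_0 = 38: 38/1
a_1 = 4: 153/4
a_2 = 3: 497/13
a_3 = 8: 4129/108
a_4 = 1: 4626/121
a_5 = 3: 18007/471
a_6 = 10: 184696/4831
a_7 = 7: 1310879/34288

1310879/34288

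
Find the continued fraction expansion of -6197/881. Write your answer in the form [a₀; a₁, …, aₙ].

-6197 = -8·881 + 851, so a_0 = -8
881 = 1·851 + 30, so a_1 = 1
851 = 28·30 + 11, so a_2 = 28
30 = 2·11 + 8, so a_3 = 2
11 = 1·8 + 3, so a_4 = 1
8 = 2·3 + 2, so a_5 = 2
3 = 1·2 + 1, so a_6 = 1
2 = 2·1 + 0, so a_7 = 2

[-8; 1, 28, 2, 1, 2, 1, 2]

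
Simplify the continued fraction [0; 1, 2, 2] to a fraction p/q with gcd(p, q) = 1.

Starting at the tail and folding back:
Start with 2.
2 + 1/(2/1) = 2 + 1/2 = 5/2
1 + 1/(5/2) = 1 + 2/5 = 7/5
0 + 1/(7/5) = 0 + 5/7 = 5/7

5/7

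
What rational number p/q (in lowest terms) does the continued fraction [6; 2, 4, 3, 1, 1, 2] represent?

a_0 = 6: 6/1
a_1 = 2: 13/2
a_2 = 4: 58/9
a_3 = 3: 187/29
a_4 = 1: 245/38
a_5 = 1: 432/67
a_6 = 2: 1109/172

1109/172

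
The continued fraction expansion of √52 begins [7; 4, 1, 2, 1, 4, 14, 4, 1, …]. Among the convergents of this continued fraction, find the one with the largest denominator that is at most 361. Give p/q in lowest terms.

649/90

List convergents until the denominator exceeds the bound:
a_0 = 7: 7/1  (≤ bound)
a_1 = 4: 29/4  (≤ bound)
a_2 = 1: 36/5  (≤ bound)
a_3 = 2: 101/14  (≤ bound)
a_4 = 1: 137/19  (≤ bound)
a_5 = 4: 649/90  (≤ bound)
a_6 = 14: 9223/1279  (> 361, stop)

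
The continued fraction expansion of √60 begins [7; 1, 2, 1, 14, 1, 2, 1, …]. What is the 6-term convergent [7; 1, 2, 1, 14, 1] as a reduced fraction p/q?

488/63

Start with 1.
14 + 1/(1/1) = 14 + 1/1 = 15/1
1 + 1/(15/1) = 1 + 1/15 = 16/15
2 + 1/(16/15) = 2 + 15/16 = 47/16
1 + 1/(47/16) = 1 + 16/47 = 63/47
7 + 1/(63/47) = 7 + 47/63 = 488/63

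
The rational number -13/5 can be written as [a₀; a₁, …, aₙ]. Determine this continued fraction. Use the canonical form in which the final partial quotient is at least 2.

⌊-13/5⌋ = -3, remainder 2
⌊5/2⌋ = 2, remainder 1
⌊2/1⌋ = 2, remainder 0

[-3; 2, 2]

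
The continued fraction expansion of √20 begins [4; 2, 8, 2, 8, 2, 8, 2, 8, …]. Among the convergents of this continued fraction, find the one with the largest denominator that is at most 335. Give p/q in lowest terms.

1364/305

a_0 = 4: 4/1  (≤ bound)
a_1 = 2: 9/2  (≤ bound)
a_2 = 8: 76/17  (≤ bound)
a_3 = 2: 161/36  (≤ bound)
a_4 = 8: 1364/305  (≤ bound)
a_5 = 2: 2889/646  (> 335, stop)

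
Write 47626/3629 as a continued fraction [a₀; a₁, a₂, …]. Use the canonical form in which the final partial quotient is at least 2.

[13; 8, 12, 7, 2, 2]

Repeatedly divide and take the remainder:
⌊47626/3629⌋ = 13, remainder 449
⌊3629/449⌋ = 8, remainder 37
⌊449/37⌋ = 12, remainder 5
⌊37/5⌋ = 7, remainder 2
⌊5/2⌋ = 2, remainder 1
⌊2/1⌋ = 2, remainder 0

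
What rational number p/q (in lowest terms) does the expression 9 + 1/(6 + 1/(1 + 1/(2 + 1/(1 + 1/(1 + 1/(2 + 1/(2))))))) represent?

Work from the innermost term outward:
Start with 2.
2 + 1/(2/1) = 2 + 1/2 = 5/2
1 + 1/(5/2) = 1 + 2/5 = 7/5
1 + 1/(7/5) = 1 + 5/7 = 12/7
2 + 1/(12/7) = 2 + 7/12 = 31/12
1 + 1/(31/12) = 1 + 12/31 = 43/31
6 + 1/(43/31) = 6 + 31/43 = 289/43
9 + 1/(289/43) = 9 + 43/289 = 2644/289

2644/289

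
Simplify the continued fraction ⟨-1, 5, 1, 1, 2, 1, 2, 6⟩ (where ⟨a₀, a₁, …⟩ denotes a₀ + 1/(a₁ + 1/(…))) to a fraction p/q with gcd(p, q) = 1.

Start with 6.
2 + 1/(6/1) = 2 + 1/6 = 13/6
1 + 1/(13/6) = 1 + 6/13 = 19/13
2 + 1/(19/13) = 2 + 13/19 = 51/19
1 + 1/(51/19) = 1 + 19/51 = 70/51
1 + 1/(70/51) = 1 + 51/70 = 121/70
5 + 1/(121/70) = 5 + 70/121 = 675/121
-1 + 1/(675/121) = -1 + 121/675 = -554/675

-554/675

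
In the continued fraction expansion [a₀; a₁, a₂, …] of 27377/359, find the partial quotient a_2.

1

27377 = 76·359 + 93, so a_0 = 76
359 = 3·93 + 80, so a_1 = 3
93 = 1·80 + 13, so a_2 = 1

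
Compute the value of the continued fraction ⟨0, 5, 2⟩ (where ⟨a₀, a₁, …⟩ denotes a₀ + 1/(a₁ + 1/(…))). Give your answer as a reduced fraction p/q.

2/11

Start with 2.
5 + 1/(2/1) = 5 + 1/2 = 11/2
0 + 1/(11/2) = 0 + 2/11 = 2/11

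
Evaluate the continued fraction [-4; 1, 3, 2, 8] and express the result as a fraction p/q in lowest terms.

-245/76

Build up convergents one term at a time:
a_0 = -4: -4/1
a_1 = 1: -3/1
a_2 = 3: -13/4
a_3 = 2: -29/9
a_4 = 8: -245/76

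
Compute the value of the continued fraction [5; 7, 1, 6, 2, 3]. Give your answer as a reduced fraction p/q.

2097/409

Use the convergent recurrence hₖ = aₖ·hₖ₋₁ + hₖ₋₂ (and likewise for the denominators kₖ):
a_0 = 5: 5/1
a_1 = 7: 36/7
a_2 = 1: 41/8
a_3 = 6: 282/55
a_4 = 2: 605/118
a_5 = 3: 2097/409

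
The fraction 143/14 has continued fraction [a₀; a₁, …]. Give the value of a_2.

143 = 10·14 + 3, so a_0 = 10
14 = 4·3 + 2, so a_1 = 4
3 = 1·2 + 1, so a_2 = 1

1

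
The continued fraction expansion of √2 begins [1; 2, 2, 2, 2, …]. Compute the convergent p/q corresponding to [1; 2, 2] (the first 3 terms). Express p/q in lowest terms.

7/5

a_0 = 1: 1/1
a_1 = 2: 3/2
a_2 = 2: 7/5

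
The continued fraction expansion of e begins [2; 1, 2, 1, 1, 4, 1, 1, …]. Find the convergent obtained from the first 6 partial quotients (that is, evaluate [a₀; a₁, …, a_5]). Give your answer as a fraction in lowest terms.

Collapse the nested fraction from the inside out:
Start with 4.
1 + 1/(4/1) = 1 + 1/4 = 5/4
1 + 1/(5/4) = 1 + 4/5 = 9/5
2 + 1/(9/5) = 2 + 5/9 = 23/9
1 + 1/(23/9) = 1 + 9/23 = 32/23
2 + 1/(32/23) = 2 + 23/32 = 87/32

87/32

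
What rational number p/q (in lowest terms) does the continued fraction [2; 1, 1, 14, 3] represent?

224/89

Starting at the tail and folding back:
Start with 3.
14 + 1/(3/1) = 14 + 1/3 = 43/3
1 + 1/(43/3) = 1 + 3/43 = 46/43
1 + 1/(46/43) = 1 + 43/46 = 89/46
2 + 1/(89/46) = 2 + 46/89 = 224/89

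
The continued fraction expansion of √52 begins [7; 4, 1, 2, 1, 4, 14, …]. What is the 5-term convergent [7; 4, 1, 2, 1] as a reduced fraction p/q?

137/19

Collapse the nested fraction from the inside out:
Start with 1.
2 + 1/(1/1) = 2 + 1/1 = 3/1
1 + 1/(3/1) = 1 + 1/3 = 4/3
4 + 1/(4/3) = 4 + 3/4 = 19/4
7 + 1/(19/4) = 7 + 4/19 = 137/19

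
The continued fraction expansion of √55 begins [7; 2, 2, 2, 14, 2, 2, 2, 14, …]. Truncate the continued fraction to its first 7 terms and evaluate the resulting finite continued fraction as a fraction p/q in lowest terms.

Start with 2.
2 + 1/(2/1) = 2 + 1/2 = 5/2
14 + 1/(5/2) = 14 + 2/5 = 72/5
2 + 1/(72/5) = 2 + 5/72 = 149/72
2 + 1/(149/72) = 2 + 72/149 = 370/149
2 + 1/(370/149) = 2 + 149/370 = 889/370
7 + 1/(889/370) = 7 + 370/889 = 6593/889

6593/889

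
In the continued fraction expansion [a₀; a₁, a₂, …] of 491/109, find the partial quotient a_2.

Repeatedly divide and take the remainder:
491 ÷ 109 → quotient 4, remainder 55
109 ÷ 55 → quotient 1, remainder 54
55 ÷ 54 → quotient 1, remainder 1

1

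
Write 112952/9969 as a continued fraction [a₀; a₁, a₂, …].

[11; 3, 36, 1, 1, 2, 3, 5]

Repeatedly divide and take the remainder:
112952 = 11·9969 + 3293, so a_0 = 11
9969 = 3·3293 + 90, so a_1 = 3
3293 = 36·90 + 53, so a_2 = 36
90 = 1·53 + 37, so a_3 = 1
53 = 1·37 + 16, so a_4 = 1
37 = 2·16 + 5, so a_5 = 2
16 = 3·5 + 1, so a_6 = 3
5 = 5·1 + 0, so a_7 = 5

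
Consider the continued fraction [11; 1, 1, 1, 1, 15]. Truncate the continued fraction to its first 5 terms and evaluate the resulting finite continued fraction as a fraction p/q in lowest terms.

Start with 1.
1 + 1/(1/1) = 1 + 1/1 = 2/1
1 + 1/(2/1) = 1 + 1/2 = 3/2
1 + 1/(3/2) = 1 + 2/3 = 5/3
11 + 1/(5/3) = 11 + 3/5 = 58/5

58/5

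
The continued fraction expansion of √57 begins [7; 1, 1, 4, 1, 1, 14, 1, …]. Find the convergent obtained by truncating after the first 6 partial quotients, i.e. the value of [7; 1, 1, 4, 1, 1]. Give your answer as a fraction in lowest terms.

Start with 1.
1 + 1/(1/1) = 1 + 1/1 = 2/1
4 + 1/(2/1) = 4 + 1/2 = 9/2
1 + 1/(9/2) = 1 + 2/9 = 11/9
1 + 1/(11/9) = 1 + 9/11 = 20/11
7 + 1/(20/11) = 7 + 11/20 = 151/20

151/20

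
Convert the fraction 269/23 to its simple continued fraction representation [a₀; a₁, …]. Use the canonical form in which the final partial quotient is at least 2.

269 = 11·23 + 16, so a_0 = 11
23 = 1·16 + 7, so a_1 = 1
16 = 2·7 + 2, so a_2 = 2
7 = 3·2 + 1, so a_3 = 3
2 = 2·1 + 0, so a_4 = 2

[11; 1, 2, 3, 2]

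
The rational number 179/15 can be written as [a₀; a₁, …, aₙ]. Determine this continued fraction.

⌊179/15⌋ = 11, remainder 14
⌊15/14⌋ = 1, remainder 1
⌊14/1⌋ = 14, remainder 0

[11; 1, 14]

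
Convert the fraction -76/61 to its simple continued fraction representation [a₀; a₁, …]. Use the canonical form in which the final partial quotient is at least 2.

[-2; 1, 3, 15]

Apply division with remainder until the remainder is 0:
-76 = -2·61 + 46, so a_0 = -2
61 = 1·46 + 15, so a_1 = 1
46 = 3·15 + 1, so a_2 = 3
15 = 15·1 + 0, so a_3 = 15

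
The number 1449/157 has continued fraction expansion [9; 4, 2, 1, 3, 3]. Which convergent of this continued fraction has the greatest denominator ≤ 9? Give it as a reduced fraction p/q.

List convergents until the denominator exceeds the bound:
a_0 = 9: 9/1  (≤ bound)
a_1 = 4: 37/4  (≤ bound)
a_2 = 2: 83/9  (≤ bound)
a_3 = 1: 120/13  (> 9, stop)

83/9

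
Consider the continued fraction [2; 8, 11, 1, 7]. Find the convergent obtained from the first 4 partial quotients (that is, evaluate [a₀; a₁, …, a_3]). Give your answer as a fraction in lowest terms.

Start with 1.
11 + 1/(1/1) = 11 + 1/1 = 12/1
8 + 1/(12/1) = 8 + 1/12 = 97/12
2 + 1/(97/12) = 2 + 12/97 = 206/97

206/97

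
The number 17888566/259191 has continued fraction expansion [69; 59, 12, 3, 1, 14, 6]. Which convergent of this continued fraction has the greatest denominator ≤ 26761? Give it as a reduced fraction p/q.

199804/2895

a_0 = 69: 69/1  (≤ bound)
a_1 = 59: 4072/59  (≤ bound)
a_2 = 12: 48933/709  (≤ bound)
a_3 = 3: 150871/2186  (≤ bound)
a_4 = 1: 199804/2895  (≤ bound)
a_5 = 14: 2948127/42716  (> 26761, stop)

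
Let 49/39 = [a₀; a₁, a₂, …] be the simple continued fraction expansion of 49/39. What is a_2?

49 ÷ 39 → quotient 1, remainder 10
39 ÷ 10 → quotient 3, remainder 9
10 ÷ 9 → quotient 1, remainder 1

1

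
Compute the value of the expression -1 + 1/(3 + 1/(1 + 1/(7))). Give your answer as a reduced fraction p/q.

Start with 7.
1 + 1/(7/1) = 1 + 1/7 = 8/7
3 + 1/(8/7) = 3 + 7/8 = 31/8
-1 + 1/(31/8) = -1 + 8/31 = -23/31

-23/31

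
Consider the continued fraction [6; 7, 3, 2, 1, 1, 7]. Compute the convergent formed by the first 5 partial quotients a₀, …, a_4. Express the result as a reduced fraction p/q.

Start with 1.
2 + 1/(1/1) = 2 + 1/1 = 3/1
3 + 1/(3/1) = 3 + 1/3 = 10/3
7 + 1/(10/3) = 7 + 3/10 = 73/10
6 + 1/(73/10) = 6 + 10/73 = 448/73

448/73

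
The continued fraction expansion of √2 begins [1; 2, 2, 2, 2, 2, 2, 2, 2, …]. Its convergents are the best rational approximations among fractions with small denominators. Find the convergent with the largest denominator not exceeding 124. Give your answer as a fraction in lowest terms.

99/70

a_0 = 1: 1/1  (≤ bound)
a_1 = 2: 3/2  (≤ bound)
a_2 = 2: 7/5  (≤ bound)
a_3 = 2: 17/12  (≤ bound)
a_4 = 2: 41/29  (≤ bound)
a_5 = 2: 99/70  (≤ bound)
a_6 = 2: 239/169  (> 124, stop)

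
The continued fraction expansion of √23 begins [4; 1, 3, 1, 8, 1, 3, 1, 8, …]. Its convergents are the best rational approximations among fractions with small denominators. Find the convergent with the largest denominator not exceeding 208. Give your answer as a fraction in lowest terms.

a_0 = 4: 4/1  (≤ bound)
a_1 = 1: 5/1  (≤ bound)
a_2 = 3: 19/4  (≤ bound)
a_3 = 1: 24/5  (≤ bound)
a_4 = 8: 211/44  (≤ bound)
a_5 = 1: 235/49  (≤ bound)
a_6 = 3: 916/191  (≤ bound)
a_7 = 1: 1151/240  (> 208, stop)

916/191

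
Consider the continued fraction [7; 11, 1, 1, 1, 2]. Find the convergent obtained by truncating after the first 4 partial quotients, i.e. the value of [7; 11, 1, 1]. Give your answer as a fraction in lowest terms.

Compute successive convergents:
a_0 = 7: 7/1
a_1 = 11: 78/11
a_2 = 1: 85/12
a_3 = 1: 163/23

163/23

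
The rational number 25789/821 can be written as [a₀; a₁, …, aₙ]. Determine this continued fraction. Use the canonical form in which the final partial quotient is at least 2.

25789 = 31·821 + 338, so a_0 = 31
821 = 2·338 + 145, so a_1 = 2
338 = 2·145 + 48, so a_2 = 2
145 = 3·48 + 1, so a_3 = 3
48 = 48·1 + 0, so a_4 = 48

[31; 2, 2, 3, 48]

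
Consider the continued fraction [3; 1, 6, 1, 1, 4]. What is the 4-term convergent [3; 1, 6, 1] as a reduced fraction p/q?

31/8

Work from the innermost term outward:
Start with 1.
6 + 1/(1/1) = 6 + 1/1 = 7/1
1 + 1/(7/1) = 1 + 1/7 = 8/7
3 + 1/(8/7) = 3 + 7/8 = 31/8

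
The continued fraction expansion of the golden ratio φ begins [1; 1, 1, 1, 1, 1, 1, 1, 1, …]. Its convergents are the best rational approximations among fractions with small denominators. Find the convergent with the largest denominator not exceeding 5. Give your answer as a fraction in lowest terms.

8/5

a_0 = 1: 1/1  (≤ bound)
a_1 = 1: 2/1  (≤ bound)
a_2 = 1: 3/2  (≤ bound)
a_3 = 1: 5/3  (≤ bound)
a_4 = 1: 8/5  (≤ bound)
a_5 = 1: 13/8  (> 5, stop)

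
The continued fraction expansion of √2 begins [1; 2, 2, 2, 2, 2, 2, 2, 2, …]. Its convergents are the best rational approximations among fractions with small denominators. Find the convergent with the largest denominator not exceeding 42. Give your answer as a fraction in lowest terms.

41/29

List convergents until the denominator exceeds the bound:
a_0 = 1: 1/1  (≤ bound)
a_1 = 2: 3/2  (≤ bound)
a_2 = 2: 7/5  (≤ bound)
a_3 = 2: 17/12  (≤ bound)
a_4 = 2: 41/29  (≤ bound)
a_5 = 2: 99/70  (> 42, stop)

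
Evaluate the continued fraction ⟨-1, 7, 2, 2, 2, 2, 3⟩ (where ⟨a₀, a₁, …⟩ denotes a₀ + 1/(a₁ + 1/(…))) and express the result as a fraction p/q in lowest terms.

-635/734

Start with 3.
2 + 1/(3/1) = 2 + 1/3 = 7/3
2 + 1/(7/3) = 2 + 3/7 = 17/7
2 + 1/(17/7) = 2 + 7/17 = 41/17
2 + 1/(41/17) = 2 + 17/41 = 99/41
7 + 1/(99/41) = 7 + 41/99 = 734/99
-1 + 1/(734/99) = -1 + 99/734 = -635/734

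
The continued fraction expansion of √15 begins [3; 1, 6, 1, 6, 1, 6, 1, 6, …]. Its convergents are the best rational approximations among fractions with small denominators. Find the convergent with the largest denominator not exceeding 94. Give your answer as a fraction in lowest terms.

a_0 = 3: 3/1  (≤ bound)
a_1 = 1: 4/1  (≤ bound)
a_2 = 6: 27/7  (≤ bound)
a_3 = 1: 31/8  (≤ bound)
a_4 = 6: 213/55  (≤ bound)
a_5 = 1: 244/63  (≤ bound)
a_6 = 6: 1677/433  (> 94, stop)

244/63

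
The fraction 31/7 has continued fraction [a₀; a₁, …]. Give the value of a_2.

Run the Euclidean algorithm, recording each quotient:
⌊31/7⌋ = 4, remainder 3
⌊7/3⌋ = 2, remainder 1
⌊3/1⌋ = 3, remainder 0

3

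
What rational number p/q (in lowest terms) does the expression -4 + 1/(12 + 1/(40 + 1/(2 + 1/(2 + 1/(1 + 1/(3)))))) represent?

Collapse the nested fraction from the inside out:
Start with 3.
1 + 1/(3/1) = 1 + 1/3 = 4/3
2 + 1/(4/3) = 2 + 3/4 = 11/4
2 + 1/(11/4) = 2 + 4/11 = 26/11
40 + 1/(26/11) = 40 + 11/26 = 1051/26
12 + 1/(1051/26) = 12 + 26/1051 = 12638/1051
-4 + 1/(12638/1051) = -4 + 1051/12638 = -49501/12638

-49501/12638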